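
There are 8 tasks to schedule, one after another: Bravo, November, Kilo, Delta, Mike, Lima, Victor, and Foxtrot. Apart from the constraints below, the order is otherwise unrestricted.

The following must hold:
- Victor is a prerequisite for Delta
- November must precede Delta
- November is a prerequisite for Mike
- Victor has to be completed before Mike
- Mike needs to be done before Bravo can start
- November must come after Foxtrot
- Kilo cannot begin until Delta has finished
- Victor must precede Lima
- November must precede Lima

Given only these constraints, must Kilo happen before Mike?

No

Nothing in the constraints links Kilo and Mike; they are unordered relative to each other.
There exist valid orderings with Mike before Kilo, so Kilo is not required to come first.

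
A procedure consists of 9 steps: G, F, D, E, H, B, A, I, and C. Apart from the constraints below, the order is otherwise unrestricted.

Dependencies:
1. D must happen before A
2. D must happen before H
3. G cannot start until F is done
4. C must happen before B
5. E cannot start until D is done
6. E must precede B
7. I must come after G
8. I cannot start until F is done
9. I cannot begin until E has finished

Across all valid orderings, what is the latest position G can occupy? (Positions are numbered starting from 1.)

Following the constraints forward from G, its only required successor is I.
So at least 1 step follows G, putting G no later than position 8. That position is achievable by scheduling everything else first.

8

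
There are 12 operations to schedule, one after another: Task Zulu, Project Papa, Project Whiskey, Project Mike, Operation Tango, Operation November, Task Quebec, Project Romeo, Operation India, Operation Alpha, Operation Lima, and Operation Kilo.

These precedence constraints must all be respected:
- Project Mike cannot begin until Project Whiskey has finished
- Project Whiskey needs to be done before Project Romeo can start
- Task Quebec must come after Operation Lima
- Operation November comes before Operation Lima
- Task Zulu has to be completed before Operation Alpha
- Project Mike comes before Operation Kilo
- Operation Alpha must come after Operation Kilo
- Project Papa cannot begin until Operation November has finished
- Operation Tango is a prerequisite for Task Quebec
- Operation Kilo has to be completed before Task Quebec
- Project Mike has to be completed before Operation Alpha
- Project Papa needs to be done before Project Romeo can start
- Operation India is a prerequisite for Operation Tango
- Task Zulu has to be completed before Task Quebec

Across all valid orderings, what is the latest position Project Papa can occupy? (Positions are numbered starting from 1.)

11

The only operation forced after Project Papa (directly or by a chain) is Project Romeo.
With 1 mandatory successor out of 12 operations total, the latest slot for Project Papa is 12−1 = 11, and it's reachable by doing all non-successors before Project Papa.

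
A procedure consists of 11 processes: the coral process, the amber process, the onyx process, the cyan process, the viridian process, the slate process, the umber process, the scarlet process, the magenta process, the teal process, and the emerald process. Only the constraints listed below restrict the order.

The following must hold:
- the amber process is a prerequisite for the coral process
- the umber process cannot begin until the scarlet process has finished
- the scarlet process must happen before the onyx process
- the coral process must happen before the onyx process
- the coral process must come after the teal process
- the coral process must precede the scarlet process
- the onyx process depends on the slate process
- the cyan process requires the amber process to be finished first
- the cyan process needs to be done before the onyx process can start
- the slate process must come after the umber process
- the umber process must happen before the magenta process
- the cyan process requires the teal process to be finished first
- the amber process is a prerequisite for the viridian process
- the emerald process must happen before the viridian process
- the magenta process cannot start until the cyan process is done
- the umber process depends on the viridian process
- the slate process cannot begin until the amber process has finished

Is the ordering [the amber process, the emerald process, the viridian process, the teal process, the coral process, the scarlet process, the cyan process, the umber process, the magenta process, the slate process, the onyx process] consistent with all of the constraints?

Yes

Going through the constraints one by one, each required predecessor appears earlier in the sequence than its dependent — e.g. the amber process (position 1) is before the slate process (position 10), as required.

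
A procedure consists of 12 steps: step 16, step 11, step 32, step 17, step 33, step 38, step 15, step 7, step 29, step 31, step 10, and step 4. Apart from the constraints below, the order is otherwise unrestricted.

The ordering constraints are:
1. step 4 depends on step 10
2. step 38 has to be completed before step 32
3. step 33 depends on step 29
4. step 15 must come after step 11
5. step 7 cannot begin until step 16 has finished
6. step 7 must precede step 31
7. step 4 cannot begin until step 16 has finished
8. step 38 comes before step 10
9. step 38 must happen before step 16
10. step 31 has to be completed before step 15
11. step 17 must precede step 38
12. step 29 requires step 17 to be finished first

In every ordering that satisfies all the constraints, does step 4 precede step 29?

No chain of constraints connects step 4 to step 29 in either direction.
A valid ordering placing step 29 before step 4 exists, so the answer is no.

No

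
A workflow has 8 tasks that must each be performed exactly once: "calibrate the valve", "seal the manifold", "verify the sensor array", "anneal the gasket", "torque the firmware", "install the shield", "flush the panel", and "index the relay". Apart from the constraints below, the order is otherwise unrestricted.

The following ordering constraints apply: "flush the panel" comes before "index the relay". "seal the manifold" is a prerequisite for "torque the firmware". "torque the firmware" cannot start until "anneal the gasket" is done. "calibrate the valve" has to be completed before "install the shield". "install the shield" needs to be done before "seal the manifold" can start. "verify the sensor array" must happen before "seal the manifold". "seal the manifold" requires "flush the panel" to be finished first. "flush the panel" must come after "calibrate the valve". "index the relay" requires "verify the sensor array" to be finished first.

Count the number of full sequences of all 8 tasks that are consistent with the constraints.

The tasks with no prerequisites are "calibrate the valve", "verify the sensor array", "anneal the gasket"; any of them can be placed first.
Counting all ways to extend the partial order to a total order gives 181.

181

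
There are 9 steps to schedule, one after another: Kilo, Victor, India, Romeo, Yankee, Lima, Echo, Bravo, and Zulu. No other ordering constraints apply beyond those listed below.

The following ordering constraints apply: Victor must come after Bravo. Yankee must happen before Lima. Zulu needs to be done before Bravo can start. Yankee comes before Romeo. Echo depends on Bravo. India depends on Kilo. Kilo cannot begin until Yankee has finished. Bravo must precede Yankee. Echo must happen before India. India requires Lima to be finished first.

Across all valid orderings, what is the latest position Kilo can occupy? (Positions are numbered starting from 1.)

Following the constraints forward from Kilo, its only required successor is India.
With 1 mandatory successor out of 9 steps total, the latest slot for Kilo is 9−1 = 8, and it's reachable by doing all non-successors before Kilo.

8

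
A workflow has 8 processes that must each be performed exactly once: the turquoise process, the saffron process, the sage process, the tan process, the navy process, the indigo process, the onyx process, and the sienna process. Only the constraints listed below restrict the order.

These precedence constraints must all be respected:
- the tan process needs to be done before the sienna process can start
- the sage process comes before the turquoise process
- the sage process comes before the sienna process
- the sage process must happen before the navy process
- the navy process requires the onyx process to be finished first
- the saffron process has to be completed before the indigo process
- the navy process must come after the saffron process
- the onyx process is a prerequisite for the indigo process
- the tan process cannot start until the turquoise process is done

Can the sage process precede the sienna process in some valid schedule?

Yes

The sage process is actually forced before the sienna process by the constraints, so certainly some valid ordering has the sage process first.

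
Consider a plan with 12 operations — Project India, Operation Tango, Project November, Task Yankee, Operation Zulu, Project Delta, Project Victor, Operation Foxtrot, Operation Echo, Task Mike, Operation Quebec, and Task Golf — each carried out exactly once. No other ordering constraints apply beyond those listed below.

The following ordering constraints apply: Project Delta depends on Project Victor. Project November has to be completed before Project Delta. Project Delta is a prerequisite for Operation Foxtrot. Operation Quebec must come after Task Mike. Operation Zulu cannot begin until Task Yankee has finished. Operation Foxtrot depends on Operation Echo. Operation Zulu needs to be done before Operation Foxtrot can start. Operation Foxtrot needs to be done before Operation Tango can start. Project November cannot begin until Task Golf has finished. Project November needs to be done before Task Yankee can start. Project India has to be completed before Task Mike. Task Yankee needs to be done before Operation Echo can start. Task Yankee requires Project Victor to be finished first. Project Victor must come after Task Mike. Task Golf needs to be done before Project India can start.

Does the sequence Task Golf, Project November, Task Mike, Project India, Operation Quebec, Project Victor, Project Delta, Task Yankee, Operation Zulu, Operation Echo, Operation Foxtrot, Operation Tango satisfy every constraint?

No

The sequence places Task Mike ahead of Project India.
Since Project India is required before Task Mike, the ordering is invalid.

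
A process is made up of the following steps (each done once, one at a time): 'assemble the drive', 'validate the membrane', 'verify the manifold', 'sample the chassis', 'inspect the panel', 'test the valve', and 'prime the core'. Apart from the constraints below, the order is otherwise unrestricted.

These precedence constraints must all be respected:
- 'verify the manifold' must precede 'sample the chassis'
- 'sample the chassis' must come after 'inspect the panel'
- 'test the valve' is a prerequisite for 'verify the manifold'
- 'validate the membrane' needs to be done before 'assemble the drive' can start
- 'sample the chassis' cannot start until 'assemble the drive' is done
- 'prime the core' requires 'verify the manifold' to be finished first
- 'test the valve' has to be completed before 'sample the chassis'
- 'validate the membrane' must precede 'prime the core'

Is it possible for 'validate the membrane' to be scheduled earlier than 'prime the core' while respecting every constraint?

Yes

Every valid ordering already has 'validate the membrane' before 'prime the core' (the constraints require it), so in particular at least one does.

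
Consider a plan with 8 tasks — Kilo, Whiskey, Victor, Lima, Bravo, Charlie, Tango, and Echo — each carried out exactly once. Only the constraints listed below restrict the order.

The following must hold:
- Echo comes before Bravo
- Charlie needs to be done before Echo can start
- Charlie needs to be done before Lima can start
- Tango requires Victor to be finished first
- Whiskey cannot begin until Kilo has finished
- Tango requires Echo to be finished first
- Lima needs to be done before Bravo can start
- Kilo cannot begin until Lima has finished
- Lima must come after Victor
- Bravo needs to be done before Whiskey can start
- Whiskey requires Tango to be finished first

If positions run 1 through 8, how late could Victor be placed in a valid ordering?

3

Every task that must follow Victor has to come after it. Tracing all chains starting from Victor, those tasks are: Kilo, Whiskey, Lima, Bravo, Tango — 5 in total.
With 5 mandatory successors out of 8 tasks total, the latest slot for Victor is 8−5 = 3, and it's reachable by doing all non-successors before Victor.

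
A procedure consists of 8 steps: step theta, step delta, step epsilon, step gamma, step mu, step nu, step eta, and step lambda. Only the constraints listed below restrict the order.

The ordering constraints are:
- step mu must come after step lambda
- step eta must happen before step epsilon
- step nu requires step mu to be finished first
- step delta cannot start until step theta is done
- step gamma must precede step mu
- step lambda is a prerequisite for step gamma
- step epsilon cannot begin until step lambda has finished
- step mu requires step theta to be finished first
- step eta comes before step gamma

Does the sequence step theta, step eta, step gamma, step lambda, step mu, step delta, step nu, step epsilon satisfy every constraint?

Here step lambda comes after step gamma.
But one of the constraints requires step lambda before step gamma, so this ordering violates it.

No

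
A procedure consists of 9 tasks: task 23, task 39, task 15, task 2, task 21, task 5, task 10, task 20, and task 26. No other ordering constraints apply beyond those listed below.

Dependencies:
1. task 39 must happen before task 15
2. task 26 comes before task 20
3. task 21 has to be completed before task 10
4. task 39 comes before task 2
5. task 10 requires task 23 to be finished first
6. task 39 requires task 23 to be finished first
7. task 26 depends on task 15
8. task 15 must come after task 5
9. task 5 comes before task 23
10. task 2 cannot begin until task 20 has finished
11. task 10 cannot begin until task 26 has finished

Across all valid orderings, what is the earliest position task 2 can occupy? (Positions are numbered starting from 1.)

Working backwards through the constraints from task 2, its full set of required predecessors is task 23, task 39, task 15, task 5, task 20, task 26 — 6 of them.
So at minimum 6 tasks come before task 2, putting task 2 no earlier than position 7. That position is achievable by scheduling exactly those predecessors first.

7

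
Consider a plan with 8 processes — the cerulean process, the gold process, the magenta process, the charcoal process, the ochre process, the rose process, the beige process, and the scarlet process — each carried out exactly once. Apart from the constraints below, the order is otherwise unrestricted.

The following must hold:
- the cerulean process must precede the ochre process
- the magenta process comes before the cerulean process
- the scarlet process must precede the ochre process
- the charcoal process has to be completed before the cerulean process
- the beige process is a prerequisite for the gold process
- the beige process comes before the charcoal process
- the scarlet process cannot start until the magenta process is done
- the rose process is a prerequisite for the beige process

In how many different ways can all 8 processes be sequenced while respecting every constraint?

2 processes have no prerequisites (the magenta process, the rose process), so any of them could come first.
Counting all ways to extend the partial order to a total order gives 72.

72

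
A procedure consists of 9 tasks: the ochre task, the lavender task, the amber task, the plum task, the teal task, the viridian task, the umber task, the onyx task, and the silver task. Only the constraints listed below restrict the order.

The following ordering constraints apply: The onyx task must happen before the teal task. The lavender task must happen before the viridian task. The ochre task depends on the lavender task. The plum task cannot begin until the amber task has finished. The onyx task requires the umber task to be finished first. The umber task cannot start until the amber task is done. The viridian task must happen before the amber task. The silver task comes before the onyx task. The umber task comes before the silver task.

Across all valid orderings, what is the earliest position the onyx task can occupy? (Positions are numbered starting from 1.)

Working backwards through the constraints from the onyx task, its full set of required predecessors is the lavender task, the amber task, the viridian task, the umber task, the silver task — 5 of them.
With 5 mandatory predecessors, the earliest the onyx task can sit is position 5+1 = 6, and placing just those 5 first achieves it.

6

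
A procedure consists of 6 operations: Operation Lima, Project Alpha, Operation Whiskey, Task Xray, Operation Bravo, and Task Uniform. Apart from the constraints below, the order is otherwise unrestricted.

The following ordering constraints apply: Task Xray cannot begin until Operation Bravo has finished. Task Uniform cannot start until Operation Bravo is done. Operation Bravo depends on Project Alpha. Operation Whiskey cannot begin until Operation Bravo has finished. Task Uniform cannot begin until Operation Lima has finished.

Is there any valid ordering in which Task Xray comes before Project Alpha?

No

The constraints give a chain Project Alpha → Operation Bravo → Task Xray, which forces Project Alpha before Task Xray.
So no valid ordering can have Task Xray before Project Alpha.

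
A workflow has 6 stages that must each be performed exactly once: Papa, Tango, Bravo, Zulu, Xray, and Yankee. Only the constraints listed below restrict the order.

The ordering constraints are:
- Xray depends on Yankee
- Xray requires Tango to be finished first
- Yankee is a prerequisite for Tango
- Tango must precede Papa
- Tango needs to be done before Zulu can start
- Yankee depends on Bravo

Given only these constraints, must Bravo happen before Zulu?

Yes

Tracing the constraints gives a chain: Bravo → Yankee → Tango → Zulu.
Hence Bravo necessarily comes before Zulu.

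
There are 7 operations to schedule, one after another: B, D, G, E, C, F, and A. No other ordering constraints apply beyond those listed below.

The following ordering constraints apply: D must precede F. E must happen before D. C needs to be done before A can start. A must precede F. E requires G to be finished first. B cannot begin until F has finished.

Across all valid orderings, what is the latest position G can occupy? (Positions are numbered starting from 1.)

Following every chain forward from G, the operations that must come later are B, D, E, F — 4 of them.
So at least 4 operations follow G, putting G no later than position 3. That position is achievable by scheduling everything else first.

3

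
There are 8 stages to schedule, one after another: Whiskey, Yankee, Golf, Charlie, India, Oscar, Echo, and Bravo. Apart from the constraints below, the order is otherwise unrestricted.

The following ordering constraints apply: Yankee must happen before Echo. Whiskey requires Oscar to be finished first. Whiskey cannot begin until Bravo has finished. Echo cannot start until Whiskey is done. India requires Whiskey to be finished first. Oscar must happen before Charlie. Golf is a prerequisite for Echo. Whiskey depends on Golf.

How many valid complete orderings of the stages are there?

The stages with no prerequisites are Yankee, Golf, Oscar, Bravo; any of them can be placed first.
Systematically extending each partial ordering one stage at a time and counting, there are 372 complete orderings.

372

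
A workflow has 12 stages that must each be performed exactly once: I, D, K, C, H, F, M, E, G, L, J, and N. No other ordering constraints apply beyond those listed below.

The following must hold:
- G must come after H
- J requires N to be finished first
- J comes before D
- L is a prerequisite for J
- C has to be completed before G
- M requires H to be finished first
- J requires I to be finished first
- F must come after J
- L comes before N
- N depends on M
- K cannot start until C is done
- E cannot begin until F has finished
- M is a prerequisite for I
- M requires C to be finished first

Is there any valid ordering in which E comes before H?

No

Following H → M → I → J → F → E, H must precede E in every valid ordering.
So no valid ordering can have E before H.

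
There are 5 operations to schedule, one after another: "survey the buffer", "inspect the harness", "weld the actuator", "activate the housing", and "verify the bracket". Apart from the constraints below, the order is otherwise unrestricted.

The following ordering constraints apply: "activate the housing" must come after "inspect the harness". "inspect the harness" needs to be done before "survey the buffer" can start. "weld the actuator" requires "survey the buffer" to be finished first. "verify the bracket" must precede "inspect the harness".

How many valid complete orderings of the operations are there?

3

"verify the bracket" is the only operation with nothing required before it, so every ordering starts there.
Systematically extending each partial ordering one operation at a time and counting, there are 3 complete orderings.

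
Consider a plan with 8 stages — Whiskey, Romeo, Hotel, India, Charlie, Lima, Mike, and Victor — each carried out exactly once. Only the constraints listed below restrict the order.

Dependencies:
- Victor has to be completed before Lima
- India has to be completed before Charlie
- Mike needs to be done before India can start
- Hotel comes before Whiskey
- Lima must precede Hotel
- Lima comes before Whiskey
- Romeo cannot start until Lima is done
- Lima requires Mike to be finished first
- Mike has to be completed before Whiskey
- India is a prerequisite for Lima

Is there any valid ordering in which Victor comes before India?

Yes

Nothing in the constraints forces India before Victor — there is no chain from India to Victor.
That means at least one valid schedule has Victor before India.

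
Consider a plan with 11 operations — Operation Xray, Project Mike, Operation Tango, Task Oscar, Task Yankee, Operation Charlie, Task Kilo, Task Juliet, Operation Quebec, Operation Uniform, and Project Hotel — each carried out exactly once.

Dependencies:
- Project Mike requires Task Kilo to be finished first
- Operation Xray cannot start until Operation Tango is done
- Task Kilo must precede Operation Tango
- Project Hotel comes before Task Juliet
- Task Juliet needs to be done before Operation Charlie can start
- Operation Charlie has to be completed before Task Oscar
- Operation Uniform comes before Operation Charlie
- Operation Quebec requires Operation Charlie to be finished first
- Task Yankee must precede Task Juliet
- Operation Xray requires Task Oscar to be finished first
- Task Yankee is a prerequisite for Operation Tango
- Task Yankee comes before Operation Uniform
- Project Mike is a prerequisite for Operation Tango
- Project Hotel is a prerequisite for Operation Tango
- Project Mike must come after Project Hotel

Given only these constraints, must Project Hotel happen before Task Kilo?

No

Project Hotel and Task Kilo are not related by any chain of constraints.
There exist valid orderings with Task Kilo before Project Hotel, so Project Hotel is not required to come first.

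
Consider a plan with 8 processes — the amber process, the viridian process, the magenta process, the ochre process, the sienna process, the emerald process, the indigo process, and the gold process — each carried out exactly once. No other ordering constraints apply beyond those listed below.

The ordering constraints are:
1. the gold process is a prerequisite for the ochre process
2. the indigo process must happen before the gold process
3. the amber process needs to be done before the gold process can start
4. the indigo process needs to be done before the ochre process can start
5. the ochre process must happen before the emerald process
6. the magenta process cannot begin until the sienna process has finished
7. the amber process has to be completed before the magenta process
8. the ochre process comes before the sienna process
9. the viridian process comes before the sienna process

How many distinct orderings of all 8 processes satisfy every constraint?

32

The processes with no prerequisites are the amber process, the viridian process, the indigo process; any of them can be placed first.
Systematically extending each partial ordering one process at a time and counting, there are 32 complete orderings.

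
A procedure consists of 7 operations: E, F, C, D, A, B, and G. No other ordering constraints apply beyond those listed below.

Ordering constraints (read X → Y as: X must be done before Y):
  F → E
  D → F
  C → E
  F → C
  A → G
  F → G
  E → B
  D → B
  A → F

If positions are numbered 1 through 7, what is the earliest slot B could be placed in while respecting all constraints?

6

The operations that are forced before B, directly or transitively, are E, F, C, D, A. That's 5 operations.
So at minimum 5 operations come before B, putting B no earlier than position 6. That position is achievable by scheduling exactly those predecessors first.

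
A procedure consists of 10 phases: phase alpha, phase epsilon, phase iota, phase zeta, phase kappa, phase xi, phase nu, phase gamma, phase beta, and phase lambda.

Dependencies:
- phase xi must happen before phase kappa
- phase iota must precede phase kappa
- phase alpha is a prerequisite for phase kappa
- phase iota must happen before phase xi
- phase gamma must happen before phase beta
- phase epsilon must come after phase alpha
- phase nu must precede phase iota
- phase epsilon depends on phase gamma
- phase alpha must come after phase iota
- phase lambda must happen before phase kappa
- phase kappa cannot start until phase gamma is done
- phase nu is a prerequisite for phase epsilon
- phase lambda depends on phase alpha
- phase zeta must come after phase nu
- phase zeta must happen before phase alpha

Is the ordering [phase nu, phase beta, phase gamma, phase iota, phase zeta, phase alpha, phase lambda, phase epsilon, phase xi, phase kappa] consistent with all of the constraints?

No

In the proposed order, phase beta appears before phase gamma.
Since phase gamma is required before phase beta, the ordering is invalid.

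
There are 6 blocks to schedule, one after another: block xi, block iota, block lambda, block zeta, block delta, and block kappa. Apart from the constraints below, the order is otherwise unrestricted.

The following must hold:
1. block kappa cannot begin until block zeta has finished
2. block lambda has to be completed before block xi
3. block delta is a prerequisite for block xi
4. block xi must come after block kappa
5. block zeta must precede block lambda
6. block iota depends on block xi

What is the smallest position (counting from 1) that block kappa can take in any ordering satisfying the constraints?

2

Working backwards through the constraints from block kappa, its only required predecessor is block zeta.
With 1 mandatory predecessor, the earliest block kappa can sit is position 1+1 = 2, and placing just that one first achieves it.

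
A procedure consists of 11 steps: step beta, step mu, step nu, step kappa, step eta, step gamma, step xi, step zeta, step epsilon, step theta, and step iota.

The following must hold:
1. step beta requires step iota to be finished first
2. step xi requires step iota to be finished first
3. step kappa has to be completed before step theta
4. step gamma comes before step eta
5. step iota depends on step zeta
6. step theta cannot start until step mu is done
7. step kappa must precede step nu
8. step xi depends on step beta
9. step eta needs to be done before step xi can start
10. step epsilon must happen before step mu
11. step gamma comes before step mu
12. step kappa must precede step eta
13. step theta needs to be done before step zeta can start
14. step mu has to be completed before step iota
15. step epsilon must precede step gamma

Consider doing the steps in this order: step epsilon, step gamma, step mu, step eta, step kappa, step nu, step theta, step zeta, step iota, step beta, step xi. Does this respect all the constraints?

No

Here step kappa comes after step eta.
But one of the constraints requires step kappa before step eta, so this ordering violates it.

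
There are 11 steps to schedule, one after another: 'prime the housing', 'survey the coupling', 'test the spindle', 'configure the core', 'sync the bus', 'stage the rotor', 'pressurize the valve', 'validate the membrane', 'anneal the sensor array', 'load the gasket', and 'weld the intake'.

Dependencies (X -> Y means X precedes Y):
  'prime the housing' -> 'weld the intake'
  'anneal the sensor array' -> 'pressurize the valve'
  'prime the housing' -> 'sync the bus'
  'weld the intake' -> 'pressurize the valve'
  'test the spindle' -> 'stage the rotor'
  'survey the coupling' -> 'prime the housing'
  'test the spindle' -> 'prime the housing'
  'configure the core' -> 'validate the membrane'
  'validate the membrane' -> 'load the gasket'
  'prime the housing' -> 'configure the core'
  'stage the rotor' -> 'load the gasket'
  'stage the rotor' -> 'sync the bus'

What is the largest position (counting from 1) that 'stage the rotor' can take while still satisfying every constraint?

Following every chain forward from 'stage the rotor', the steps that must come later are 'sync the bus', 'load the gasket' — 2 of them.
So at least 2 steps follow 'stage the rotor', putting 'stage the rotor' no later than position 9. That position is achievable by scheduling everything else first.

9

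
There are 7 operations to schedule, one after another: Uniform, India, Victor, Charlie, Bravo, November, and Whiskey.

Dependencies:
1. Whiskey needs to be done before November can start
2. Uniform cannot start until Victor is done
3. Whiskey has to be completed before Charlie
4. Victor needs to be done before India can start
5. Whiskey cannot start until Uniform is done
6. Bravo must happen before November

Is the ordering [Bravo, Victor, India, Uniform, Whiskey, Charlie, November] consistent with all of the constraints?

Yes

Going through the constraints one by one, each required predecessor appears earlier in the sequence than its dependent — e.g. Bravo (position 1) is before November (position 7), as required.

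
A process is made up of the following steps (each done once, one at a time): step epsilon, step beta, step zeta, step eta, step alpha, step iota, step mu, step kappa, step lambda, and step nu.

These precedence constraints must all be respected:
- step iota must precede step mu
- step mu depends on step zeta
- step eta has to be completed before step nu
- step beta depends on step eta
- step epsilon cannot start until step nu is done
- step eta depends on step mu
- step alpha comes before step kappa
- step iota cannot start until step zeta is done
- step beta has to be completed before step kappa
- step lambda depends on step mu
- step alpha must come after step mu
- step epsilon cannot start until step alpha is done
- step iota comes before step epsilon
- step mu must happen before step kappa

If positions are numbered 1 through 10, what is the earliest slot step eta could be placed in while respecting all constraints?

Working backwards through the constraints from step eta, its full set of required predecessors is step zeta, step iota, step mu — 3 of them.
So at minimum 3 steps come before step eta, putting step eta no earlier than position 4. That position is achievable by scheduling exactly those predecessors first.

4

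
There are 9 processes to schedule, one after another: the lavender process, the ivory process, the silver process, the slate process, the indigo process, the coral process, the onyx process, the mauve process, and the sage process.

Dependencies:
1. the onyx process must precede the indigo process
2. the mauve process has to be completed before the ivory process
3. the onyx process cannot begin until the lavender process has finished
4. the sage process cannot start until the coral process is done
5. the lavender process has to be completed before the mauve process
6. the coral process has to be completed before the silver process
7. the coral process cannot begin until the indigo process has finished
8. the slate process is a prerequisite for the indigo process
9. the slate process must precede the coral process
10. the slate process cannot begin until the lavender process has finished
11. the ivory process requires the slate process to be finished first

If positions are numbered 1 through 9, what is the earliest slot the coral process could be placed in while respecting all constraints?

5

Working backwards through the constraints from the coral process, its full set of required predecessors is the lavender process, the slate process, the indigo process, the onyx process — 4 of them.
With 4 mandatory predecessors, the earliest the coral process can sit is position 4+1 = 5, and placing just those 4 first achieves it.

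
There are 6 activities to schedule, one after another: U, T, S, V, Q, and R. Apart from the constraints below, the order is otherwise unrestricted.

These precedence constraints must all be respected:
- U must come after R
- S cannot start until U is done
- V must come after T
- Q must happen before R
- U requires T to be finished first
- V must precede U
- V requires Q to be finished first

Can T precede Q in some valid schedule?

The constraints leave T and Q unordered relative to each other; nothing requires Q earlier.
So a valid ordering placing T earlier than Q exists.

Yes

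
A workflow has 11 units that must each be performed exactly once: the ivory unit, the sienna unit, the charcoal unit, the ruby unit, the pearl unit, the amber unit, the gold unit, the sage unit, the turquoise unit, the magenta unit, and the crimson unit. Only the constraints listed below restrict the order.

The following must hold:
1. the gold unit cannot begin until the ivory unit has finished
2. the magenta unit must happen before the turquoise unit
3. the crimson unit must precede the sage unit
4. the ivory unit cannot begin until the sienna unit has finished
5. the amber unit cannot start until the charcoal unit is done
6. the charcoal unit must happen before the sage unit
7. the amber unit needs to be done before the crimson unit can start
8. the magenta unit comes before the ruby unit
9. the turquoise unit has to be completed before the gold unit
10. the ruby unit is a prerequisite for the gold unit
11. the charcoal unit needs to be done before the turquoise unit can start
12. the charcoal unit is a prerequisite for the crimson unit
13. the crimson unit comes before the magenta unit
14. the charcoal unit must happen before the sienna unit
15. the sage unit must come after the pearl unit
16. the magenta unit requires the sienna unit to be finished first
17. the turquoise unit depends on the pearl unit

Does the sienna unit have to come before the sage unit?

The sienna unit and the sage unit are not related by any chain of constraints.
So the sienna unit can come before the sage unit or after — it is not forced.

No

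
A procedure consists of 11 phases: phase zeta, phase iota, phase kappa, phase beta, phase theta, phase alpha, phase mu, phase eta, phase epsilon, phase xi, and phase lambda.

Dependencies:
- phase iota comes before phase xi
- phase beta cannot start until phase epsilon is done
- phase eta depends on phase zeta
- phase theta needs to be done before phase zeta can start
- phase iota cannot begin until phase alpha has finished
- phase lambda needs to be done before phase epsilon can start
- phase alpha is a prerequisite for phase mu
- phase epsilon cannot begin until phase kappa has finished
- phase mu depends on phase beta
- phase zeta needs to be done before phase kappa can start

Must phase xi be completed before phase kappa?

Phase xi and phase kappa are not related by any chain of constraints.
So phase xi can come before phase kappa or after — it is not forced.

No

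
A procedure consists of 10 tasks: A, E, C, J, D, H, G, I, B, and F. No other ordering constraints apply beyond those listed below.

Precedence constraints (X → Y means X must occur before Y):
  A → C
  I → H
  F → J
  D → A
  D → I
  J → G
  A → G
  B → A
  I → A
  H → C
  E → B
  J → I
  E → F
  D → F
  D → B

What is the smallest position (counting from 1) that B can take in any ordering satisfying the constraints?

Working backwards through the constraints from B, its full set of required predecessors is E, D — 2 of them.
So at minimum 2 tasks come before B, putting B no earlier than position 3. That position is achievable by scheduling exactly those predecessors first.

3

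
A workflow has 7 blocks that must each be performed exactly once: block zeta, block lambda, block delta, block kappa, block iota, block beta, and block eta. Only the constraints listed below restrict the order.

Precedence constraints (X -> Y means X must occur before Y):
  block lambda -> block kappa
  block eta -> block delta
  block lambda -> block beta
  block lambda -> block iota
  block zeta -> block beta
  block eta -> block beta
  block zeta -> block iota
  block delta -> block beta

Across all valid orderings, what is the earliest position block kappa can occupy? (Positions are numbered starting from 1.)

The only block forced before block kappa (directly or transitively) is block lambda.
With 1 mandatory predecessor, the earliest block kappa can sit is position 1+1 = 2, and placing just that one first achieves it.

2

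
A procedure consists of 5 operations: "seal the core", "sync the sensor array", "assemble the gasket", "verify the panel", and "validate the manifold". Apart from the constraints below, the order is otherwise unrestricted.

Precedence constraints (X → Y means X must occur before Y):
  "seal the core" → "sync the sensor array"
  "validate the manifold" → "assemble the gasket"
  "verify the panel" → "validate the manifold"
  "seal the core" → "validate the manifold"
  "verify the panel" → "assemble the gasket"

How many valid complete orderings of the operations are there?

7

The operations with no prerequisites are "seal the core", "verify the panel"; any of them can be placed first.
Enumerating by repeatedly choosing an available operation (one whose prerequisites are all placed) gives 7 distinct complete orderings.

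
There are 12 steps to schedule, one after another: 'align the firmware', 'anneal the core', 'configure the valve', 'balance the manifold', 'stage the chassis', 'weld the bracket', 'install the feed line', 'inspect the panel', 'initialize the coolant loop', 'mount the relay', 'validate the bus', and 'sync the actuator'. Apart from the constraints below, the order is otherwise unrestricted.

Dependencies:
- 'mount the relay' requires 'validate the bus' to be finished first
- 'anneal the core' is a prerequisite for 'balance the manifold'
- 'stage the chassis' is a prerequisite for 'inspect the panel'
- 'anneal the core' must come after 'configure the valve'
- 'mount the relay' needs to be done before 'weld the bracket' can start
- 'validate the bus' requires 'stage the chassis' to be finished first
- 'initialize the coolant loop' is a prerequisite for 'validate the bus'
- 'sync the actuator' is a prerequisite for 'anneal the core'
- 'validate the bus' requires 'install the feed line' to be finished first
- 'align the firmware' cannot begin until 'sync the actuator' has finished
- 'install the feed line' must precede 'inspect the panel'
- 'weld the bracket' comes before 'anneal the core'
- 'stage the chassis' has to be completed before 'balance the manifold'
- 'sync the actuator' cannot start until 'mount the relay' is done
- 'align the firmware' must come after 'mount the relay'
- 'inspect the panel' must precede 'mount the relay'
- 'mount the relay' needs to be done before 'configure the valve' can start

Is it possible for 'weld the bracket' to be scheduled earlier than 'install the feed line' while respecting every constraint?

No

Following 'install the feed line' → 'validate the bus' → 'mount the relay' → 'weld the bracket', 'install the feed line' must precede 'weld the bracket' in every valid ordering.
Hence 'weld the bracket' can never be scheduled before 'install the feed line'.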